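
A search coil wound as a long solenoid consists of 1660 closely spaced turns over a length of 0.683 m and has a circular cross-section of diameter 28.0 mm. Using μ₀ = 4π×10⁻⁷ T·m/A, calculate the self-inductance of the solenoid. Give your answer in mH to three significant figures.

A = π(d/2)² = π(1.400×10^-2 m)² = 6.158×10^-4 m².
For a long solenoid, L = μ₀N²A/ℓ.
L = (4π×10⁻⁷)(1660)²(6.158×10^-4)/(0.683 m) = 3.122×10^-3 H.

L ≈ 3.12 mH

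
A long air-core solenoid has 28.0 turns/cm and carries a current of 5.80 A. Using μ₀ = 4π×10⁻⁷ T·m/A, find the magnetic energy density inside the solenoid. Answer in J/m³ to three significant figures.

B = μ₀nI = (4π×10⁻⁷)(2.800×10^3)(5.80) = 2.041×10^-2 T.
u = B²/(2μ₀) = (2.041×10^-2)²/(2×4π×10⁻⁷) = 165.7 J/m³.

u ≈ 166 J/m³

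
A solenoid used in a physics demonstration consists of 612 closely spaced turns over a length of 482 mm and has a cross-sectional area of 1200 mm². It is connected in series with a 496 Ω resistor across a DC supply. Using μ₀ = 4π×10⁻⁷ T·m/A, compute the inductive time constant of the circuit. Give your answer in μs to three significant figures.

A = 1200 mm² = 1.200×10^-3 m².
L = μ₀N²A/ℓ = (4π×10⁻⁷)(612)²(1.200×10^-3)/(0.482) = 1.172×10^-3 H.
τ = L/R = (1.172×10^-3)/(496) = 2.362×10^-6 s.

τ ≈ 2.36 μs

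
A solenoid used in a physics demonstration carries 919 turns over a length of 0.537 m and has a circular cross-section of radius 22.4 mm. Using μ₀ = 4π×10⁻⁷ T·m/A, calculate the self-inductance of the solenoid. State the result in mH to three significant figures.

A = πr² = π(2.240×10^-2 m)² = 1.576×10^-3 m².
For a long solenoid, L = μ₀N²A/ℓ.
L = (4π×10⁻⁷)(919)²(1.576×10^-3)/(0.537 m) = 3.115×10^-3 H.

L ≈ 3.12 mH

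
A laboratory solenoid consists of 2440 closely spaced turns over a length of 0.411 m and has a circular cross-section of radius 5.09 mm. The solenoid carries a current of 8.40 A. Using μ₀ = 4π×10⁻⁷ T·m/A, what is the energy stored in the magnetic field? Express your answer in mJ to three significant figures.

A = πr² = π(5.090×10^-3 m)² = 8.139×10^-5 m².
L = μ₀N²A/ℓ = (4π×10⁻⁷)(2440)²(8.139×10^-5)/(0.411) = 1.482×10^-3 H.
U = ½LI² = ½(1.482×10^-3)(8.40)² = 5.227×10^-2 J.

U ≈ 52.3 mJ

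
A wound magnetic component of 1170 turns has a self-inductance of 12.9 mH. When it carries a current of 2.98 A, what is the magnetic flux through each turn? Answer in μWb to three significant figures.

Φ_B ≈ 32.9 μWb

From L = NΦ_B/I, the flux per turn is Φ_B = LI/N.
Φ_B = (1.290×10^-2 H)(2.98 A)/1170 = 3.286×10^-5 Wb.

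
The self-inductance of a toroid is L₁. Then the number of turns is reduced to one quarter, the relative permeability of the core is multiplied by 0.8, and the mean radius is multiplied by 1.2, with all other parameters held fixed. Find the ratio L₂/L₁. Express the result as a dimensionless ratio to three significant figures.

L₂/L₁ = 0.0417

For a toroid, L ∝ μᵣN²A/R.
L₂/L₁ = (0.25)^2 × (0.8) × (1.2)^-1 = 0.0417.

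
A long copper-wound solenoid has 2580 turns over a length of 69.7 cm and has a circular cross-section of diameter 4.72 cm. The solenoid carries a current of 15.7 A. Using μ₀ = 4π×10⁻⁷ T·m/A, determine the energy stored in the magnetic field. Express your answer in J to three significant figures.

A = π(d/2)² = π(2.360×10^-2 m)² = 1.750×10^-3 m².
L = μ₀N²A/ℓ = (4π×10⁻⁷)(2580)²(1.750×10^-3)/(0.697) = 2.100×10^-2 H.
U = ½LI² = ½(2.100×10^-2)(15.7)² = 2.588 J.

U ≈ 2.59 J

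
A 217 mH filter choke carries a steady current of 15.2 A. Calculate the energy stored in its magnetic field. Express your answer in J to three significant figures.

Stored magnetic energy: U = ½LI².
U = ½(0.217 H)(15.2 A)² = 25.07 J.

U ≈ 25.1 J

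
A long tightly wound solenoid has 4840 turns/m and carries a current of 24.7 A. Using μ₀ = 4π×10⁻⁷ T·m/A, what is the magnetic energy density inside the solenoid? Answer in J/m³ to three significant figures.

B = μ₀nI = (4π×10⁻⁷)(4.840×10^3)(24.7) = 0.1502 T.
u = B²/(2μ₀) = (0.1502)²/(2×4π×10⁻⁷) = 8.980×10^3 J/m³.

u ≈ 8980 J/m³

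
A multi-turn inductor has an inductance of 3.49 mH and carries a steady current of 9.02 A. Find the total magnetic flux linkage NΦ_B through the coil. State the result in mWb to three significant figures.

NΦ_B ≈ 31.5 mWb

From L = NΦ_B/I, the flux linkage is NΦ_B = LI.
NΦ_B = (3.490×10^-3 H)(9.02 A) = 3.148×10^-2 Wb.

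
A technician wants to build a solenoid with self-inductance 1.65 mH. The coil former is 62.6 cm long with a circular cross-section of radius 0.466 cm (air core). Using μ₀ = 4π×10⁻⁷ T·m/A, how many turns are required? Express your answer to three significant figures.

N ≈ 3470 turns

A = πr² = π(4.660×10^-3 m)² = 6.822×10^-5 m².
From L = μ₀N²A/ℓ, N = √(Lℓ / (μ₀A)).
N = √[(1.650×10^-3)(0.626) / ((4π×10⁻⁷)×6.822×10^-5)] = √(1.2048×10^7) ≈ 3471.1.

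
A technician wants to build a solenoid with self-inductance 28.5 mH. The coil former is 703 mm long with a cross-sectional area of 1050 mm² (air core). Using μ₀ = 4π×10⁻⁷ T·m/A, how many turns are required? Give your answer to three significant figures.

A = 1050 mm² = 1.050×10^-3 m².
From L = μ₀N²A/ℓ, N = √(Lℓ / (μ₀A)).
N = √[(2.850×10^-2)(0.703) / ((4π×10⁻⁷)×1.050×10^-3)] = √(1.518×10^7) ≈ 3896.7.

N ≈ 3900 turns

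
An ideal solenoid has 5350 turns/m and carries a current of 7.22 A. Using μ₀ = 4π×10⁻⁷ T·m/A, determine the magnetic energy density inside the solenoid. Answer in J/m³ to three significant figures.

B = μ₀nI = (4π×10⁻⁷)(5.350×10^3)(7.22) = 4.854×10^-2 T.
u = B²/(2μ₀) = (4.854×10^-2)²/(2×4π×10⁻⁷) = 937.48 J/m³.

u ≈ 937 J/m³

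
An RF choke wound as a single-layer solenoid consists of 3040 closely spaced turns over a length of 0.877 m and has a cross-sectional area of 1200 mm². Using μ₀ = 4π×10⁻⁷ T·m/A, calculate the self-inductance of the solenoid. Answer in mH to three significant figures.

L ≈ 15.9 mH

A = 1200 mm² = 1.200×10^-3 m².
For a long solenoid, L = μ₀N²A/ℓ.
L = (4π×10⁻⁷)(3040)²(1.200×10^-3)/(0.877 m) = 1.589×10^-2 H.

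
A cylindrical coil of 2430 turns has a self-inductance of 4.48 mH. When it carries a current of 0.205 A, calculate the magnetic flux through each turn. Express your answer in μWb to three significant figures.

Φ_B ≈ 0.378 μWb

From L = NΦ_B/I, the flux per turn is Φ_B = LI/N.
Φ_B = (4.480×10^-3 H)(0.205 A)/2430 = 3.779×10^-7 Wb.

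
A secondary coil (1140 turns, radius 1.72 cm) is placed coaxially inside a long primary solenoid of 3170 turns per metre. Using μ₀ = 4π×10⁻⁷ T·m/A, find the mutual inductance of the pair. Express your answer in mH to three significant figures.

The outer solenoid produces a uniform field B₁ = μ₀n₁I₁ across the inner coil,
so the flux linkage is N₂Φ = N₂B₁A₂ = μ₀n₁N₂A₂·I₁, giving M = μ₀n₁N₂A₂.
A₂ = πr² = π(1.720×10^-2 m)² = 9.294×10^-4 m².
M = (4π×10⁻⁷)(3170)(1140)(9.294×10^-4) = 4.221×10^-3 H.

M ≈ 4.22 mH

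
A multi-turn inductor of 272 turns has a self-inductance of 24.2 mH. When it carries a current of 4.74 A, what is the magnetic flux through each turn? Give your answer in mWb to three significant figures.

Φ_B ≈ 0.422 mWb

From L = NΦ_B/I, the flux per turn is Φ_B = LI/N.
Φ_B = (2.420×10^-2 H)(4.74 A)/272 = 4.217×10^-4 Wb.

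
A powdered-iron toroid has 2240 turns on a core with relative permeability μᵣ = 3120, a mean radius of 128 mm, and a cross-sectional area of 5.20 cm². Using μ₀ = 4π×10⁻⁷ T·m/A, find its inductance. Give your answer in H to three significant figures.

For a thin toroid, L = μ₀μᵣN²A/(2πR).
L = (4π×10⁻⁷)(3120)(2240)²(5.200×10^-4) / (2π×0.128 m) = 12.72 H.

L ≈ 12.7 H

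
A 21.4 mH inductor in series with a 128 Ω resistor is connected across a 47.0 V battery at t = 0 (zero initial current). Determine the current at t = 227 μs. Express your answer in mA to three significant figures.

I ≈ 273 mA

τ = L/R = 2.140×10^-2/128 = 1.672×10^-4 s; final current I_∞ = ε/R = 47.0/128 = 0.3672 A.
I(t) = I_∞(1 − e^(−t/τ)) with t/τ = 1.358.
I = (0.3672)(1 − e^(−1.358)) = 0.2727 A.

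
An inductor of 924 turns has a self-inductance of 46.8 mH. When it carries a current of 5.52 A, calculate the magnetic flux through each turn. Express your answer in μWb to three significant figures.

From L = NΦ_B/I, the flux per turn is Φ_B = LI/N.
Φ_B = (4.680×10^-2 H)(5.52 A)/924 = 2.796×10^-4 Wb.

Φ_B ≈ 280 μWb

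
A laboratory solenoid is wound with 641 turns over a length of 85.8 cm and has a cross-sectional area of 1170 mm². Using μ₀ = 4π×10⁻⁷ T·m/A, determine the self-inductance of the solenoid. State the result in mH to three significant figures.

A = 1170 mm² = 1.170×10^-3 m².
For a long solenoid, L = μ₀N²A/ℓ.
L = (4π×10⁻⁷)(641)²(1.170×10^-3)/(0.858 m) = 7.041×10^-4 H.

L ≈ 0.704 mH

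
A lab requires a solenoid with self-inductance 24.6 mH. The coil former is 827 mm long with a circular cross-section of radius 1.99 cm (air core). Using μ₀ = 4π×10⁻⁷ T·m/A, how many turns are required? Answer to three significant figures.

A = πr² = π(1.990×10^-2 m)² = 1.244×10^-3 m².
From L = μ₀N²A/ℓ, N = √(Lℓ / (μ₀A)).
N = √[(2.460×10^-2)(0.827) / ((4π×10⁻⁷)×1.244×10^-3)] = √(1.301×10^7) ≈ 3607.3.

N ≈ 3610 turns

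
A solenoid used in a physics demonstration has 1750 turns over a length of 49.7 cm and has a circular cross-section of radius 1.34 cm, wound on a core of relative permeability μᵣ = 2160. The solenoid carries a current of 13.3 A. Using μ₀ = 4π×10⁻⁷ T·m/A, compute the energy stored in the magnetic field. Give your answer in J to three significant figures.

U ≈ 834 J

A = πr² = π(1.340×10^-2 m)² = 5.641×10^-4 m².
L = μ₀μᵣN²A/ℓ = (4π×10⁻⁷)(2160)(1750)²(5.641×10^-4)/(0.497) = 9.435 H.
U = ½LI² = ½(9.435)(13.3)² = 834.48 J.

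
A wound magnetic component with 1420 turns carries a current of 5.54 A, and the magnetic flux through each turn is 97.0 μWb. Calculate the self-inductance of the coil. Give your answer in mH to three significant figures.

L ≈ 24.9 mH

Self-inductance is defined by L = NΦ_B/I (flux linkage over current).
L = (1420)(9.700×10^-5 Wb)/(5.54 A) = 2.486×10^-2 H.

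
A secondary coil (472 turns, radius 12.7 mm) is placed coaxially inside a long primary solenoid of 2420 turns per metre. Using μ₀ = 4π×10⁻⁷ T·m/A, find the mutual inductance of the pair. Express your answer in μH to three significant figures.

M ≈ 727 μH

The outer solenoid produces a uniform field B₁ = μ₀n₁I₁ across the inner coil,
so the flux linkage is N₂Φ = N₂B₁A₂ = μ₀n₁N₂A₂·I₁, giving M = μ₀n₁N₂A₂.
A₂ = πr² = π(1.270×10^-2 m)² = 5.067×10^-4 m².
M = (4π×10⁻⁷)(2420)(472)(5.067×10^-4) = 7.273×10^-4 H.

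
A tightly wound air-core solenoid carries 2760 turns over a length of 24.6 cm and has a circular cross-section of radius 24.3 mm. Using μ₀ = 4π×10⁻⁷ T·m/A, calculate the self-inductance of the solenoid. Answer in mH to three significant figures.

L ≈ 72.2 mH

A = πr² = π(2.430×10^-2 m)² = 1.855×10^-3 m².
For a long solenoid, L = μ₀N²A/ℓ.
L = (4π×10⁻⁷)(2760)²(1.855×10^-3)/(0.246 m) = 7.219×10^-2 H.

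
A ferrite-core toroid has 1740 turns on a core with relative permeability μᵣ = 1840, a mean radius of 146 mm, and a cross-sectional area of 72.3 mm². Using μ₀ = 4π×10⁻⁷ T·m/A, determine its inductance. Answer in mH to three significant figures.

For a thin toroid, L = μ₀μᵣN²A/(2πR).
L = (4π×10⁻⁷)(1840)(1740)²(7.230×10^-5) / (2π×0.146 m) = 0.5517 H.

L ≈ 552 mH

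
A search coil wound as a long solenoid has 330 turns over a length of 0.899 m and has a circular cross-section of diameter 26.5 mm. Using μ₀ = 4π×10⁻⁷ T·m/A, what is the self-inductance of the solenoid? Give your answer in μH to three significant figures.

A = π(d/2)² = π(1.325×10^-2 m)² = 5.515×10^-4 m².
For a long solenoid, L = μ₀N²A/ℓ.
L = (4π×10⁻⁷)(330)²(5.515×10^-4)/(0.899 m) = 8.396×10^-5 H.

L ≈ 84.0 μH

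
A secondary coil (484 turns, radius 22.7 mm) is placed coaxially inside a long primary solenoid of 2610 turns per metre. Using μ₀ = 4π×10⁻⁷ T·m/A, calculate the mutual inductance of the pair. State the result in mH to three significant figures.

The outer solenoid produces a uniform field B₁ = μ₀n₁I₁ across the inner coil,
so the flux linkage is N₂Φ = N₂B₁A₂ = μ₀n₁N₂A₂·I₁, giving M = μ₀n₁N₂A₂.
A₂ = πr² = π(2.270×10^-2 m)² = 1.619×10^-3 m².
M = (4π×10⁻⁷)(2610)(484)(1.619×10^-3) = 2.570×10^-3 H.

M ≈ 2.57 mH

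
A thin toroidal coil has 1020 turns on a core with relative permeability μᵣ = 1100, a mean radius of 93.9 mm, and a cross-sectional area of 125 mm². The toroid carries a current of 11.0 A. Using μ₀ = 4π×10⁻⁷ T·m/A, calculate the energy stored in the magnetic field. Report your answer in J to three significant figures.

U ≈ 18.4 J

L = μ₀μᵣN²A/(2πR) = (4π×10⁻⁷)(1100)(1020)²(1.250×10^-4)/(2π×9.390×10^-2) = 0.3047 H.
U = ½LI² = ½(0.3047)(11.0)² = 18.43 J.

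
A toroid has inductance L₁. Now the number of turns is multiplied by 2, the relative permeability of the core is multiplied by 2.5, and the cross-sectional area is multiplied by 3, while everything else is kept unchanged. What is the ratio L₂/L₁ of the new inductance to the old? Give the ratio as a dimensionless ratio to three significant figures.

For a toroid, L ∝ μᵣN²A/R.
L₂/L₁ = (2)^2 × (2.5) × (3) = 30.0.

L₂/L₁ = 30.0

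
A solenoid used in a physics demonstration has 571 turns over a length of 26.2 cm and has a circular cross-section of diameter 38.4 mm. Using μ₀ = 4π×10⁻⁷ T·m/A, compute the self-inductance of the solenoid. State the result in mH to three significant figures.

L ≈ 1.81 mH

A = π(d/2)² = π(1.920×10^-2 m)² = 1.158×10^-3 m².
For a long solenoid, L = μ₀N²A/ℓ.
L = (4π×10⁻⁷)(571)²(1.158×10^-3)/(0.262 m) = 1.811×10^-3 H.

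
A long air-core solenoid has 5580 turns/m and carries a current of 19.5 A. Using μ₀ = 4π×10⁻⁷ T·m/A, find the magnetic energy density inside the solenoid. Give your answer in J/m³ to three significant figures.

u ≈ 7440 J/m³

B = μ₀nI = (4π×10⁻⁷)(5.580×10^3)(19.5) = 0.1367 T.
u = B²/(2μ₀) = (0.1367)²/(2×4π×10⁻⁷) = 7.439×10^3 J/m³.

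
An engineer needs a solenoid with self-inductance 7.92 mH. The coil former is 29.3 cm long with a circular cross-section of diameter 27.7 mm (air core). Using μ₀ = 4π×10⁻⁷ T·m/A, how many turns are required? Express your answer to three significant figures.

A = π(d/2)² = π(1.385×10^-2 m)² = 6.026×10^-4 m².
From L = μ₀N²A/ℓ, N = √(Lℓ / (μ₀A)).
N = √[(7.920×10^-3)(0.293) / ((4π×10⁻⁷)×6.026×10^-4)] = √(3.064×10^6) ≈ 1750.5.

N ≈ 1750 turns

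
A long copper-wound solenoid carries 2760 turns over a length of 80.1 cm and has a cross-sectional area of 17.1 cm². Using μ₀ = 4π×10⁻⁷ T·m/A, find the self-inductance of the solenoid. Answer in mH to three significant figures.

L ≈ 20.4 mH

A = 17.1 cm² = 1.710×10^-3 m².
For a long solenoid, L = μ₀N²A/ℓ.
L = (4π×10⁻⁷)(2760)²(1.710×10^-3)/(0.801 m) = 2.044×10^-2 H.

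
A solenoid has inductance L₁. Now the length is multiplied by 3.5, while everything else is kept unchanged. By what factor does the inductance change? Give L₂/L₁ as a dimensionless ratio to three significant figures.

L₂/L₁ = 0.286

For a solenoid, L ∝ μᵣN²A/ℓ.
L₂/L₁ = (3.5)^-1 = 0.286.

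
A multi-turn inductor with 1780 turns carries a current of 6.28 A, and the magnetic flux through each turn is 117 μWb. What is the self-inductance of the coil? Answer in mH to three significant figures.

Self-inductance is defined by L = NΦ_B/I (flux linkage over current).
L = (1780)(1.170×10^-4 Wb)/(6.28 A) = 3.316×10^-2 H.

L ≈ 33.2 mH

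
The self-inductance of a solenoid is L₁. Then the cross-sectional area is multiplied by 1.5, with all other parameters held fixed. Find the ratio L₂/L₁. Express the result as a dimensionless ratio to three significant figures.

L₂/L₁ = 1.50

For a solenoid, L ∝ μᵣN²A/ℓ.
L₂/L₁ = (1.5) = 1.50.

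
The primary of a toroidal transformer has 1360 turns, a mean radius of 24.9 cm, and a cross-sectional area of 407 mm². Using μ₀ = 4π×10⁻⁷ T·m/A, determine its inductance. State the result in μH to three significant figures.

For a thin toroid, L = μ₀N²A/(2πR).
L = (4π×10⁻⁷)(1360)²(4.070×10^-4) / (2π×0.249 m) = 6.046×10^-4 H.

L ≈ 605 μH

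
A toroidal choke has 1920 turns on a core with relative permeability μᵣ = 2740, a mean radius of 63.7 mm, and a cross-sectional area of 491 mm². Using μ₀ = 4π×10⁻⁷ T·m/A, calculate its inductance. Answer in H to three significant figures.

For a thin toroid, L = μ₀μᵣN²A/(2πR).
L = (4π×10⁻⁷)(2740)(1920)²(4.910×10^-4) / (2π×6.370×10^-2 m) = 15.57 H.

L ≈ 15.6 H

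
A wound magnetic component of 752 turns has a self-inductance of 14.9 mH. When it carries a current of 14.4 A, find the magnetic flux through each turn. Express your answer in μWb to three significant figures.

Φ_B ≈ 285 μWb

From L = NΦ_B/I, the flux per turn is Φ_B = LI/N.
Φ_B = (1.490×10^-2 H)(14.4 A)/752 = 2.853×10^-4 Wb.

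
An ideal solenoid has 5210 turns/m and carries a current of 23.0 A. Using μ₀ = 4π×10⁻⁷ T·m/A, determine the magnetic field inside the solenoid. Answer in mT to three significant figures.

B ≈ 151 mT

Inside a long solenoid, B = μ₀nI.
B = (4π×10⁻⁷)(5.210×10^3 m⁻¹)(23.0 A) = 0.1506 T.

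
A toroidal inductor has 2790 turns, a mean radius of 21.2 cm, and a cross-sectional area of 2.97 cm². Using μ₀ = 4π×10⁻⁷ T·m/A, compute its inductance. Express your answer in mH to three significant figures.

L ≈ 2.18 mH

For a thin toroid, L = μ₀N²A/(2πR).
L = (4π×10⁻⁷)(2790)²(2.970×10^-4) / (2π×0.212 m) = 2.181×10^-3 H.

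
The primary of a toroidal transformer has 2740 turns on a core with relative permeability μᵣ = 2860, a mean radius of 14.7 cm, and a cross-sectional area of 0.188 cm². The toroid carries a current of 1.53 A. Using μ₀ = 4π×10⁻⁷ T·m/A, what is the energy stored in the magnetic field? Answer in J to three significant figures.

U ≈ 0.643 J

L = μ₀μᵣN²A/(2πR) = (4π×10⁻⁷)(2860)(2740)²(1.880×10^-5)/(2π×0.147) = 0.5492 H.
U = ½LI² = ½(0.5492)(1.53)² = 0.6428 J.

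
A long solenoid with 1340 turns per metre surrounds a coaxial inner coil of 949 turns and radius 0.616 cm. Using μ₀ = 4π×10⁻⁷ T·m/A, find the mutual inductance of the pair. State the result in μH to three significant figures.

M ≈ 190 μH

The outer solenoid produces a uniform field B₁ = μ₀n₁I₁ across the inner coil,
so the flux linkage is N₂Φ = N₂B₁A₂ = μ₀n₁N₂A₂·I₁, giving M = μ₀n₁N₂A₂.
A₂ = πr² = π(6.160×10^-3 m)² = 1.192×10^-4 m².
M = (4π×10⁻⁷)(1340)(949)(1.192×10^-4) = 1.90499×10^-4 H.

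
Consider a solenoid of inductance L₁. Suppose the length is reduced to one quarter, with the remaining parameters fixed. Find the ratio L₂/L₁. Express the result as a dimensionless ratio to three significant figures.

For a solenoid, L ∝ μᵣN²A/ℓ.
L₂/L₁ = (0.25)^-1 = 4.00.

L₂/L₁ = 4.00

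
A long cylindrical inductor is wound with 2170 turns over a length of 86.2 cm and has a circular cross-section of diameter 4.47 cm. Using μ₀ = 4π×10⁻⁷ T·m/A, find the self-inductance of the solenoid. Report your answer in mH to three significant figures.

A = π(d/2)² = π(2.235×10^-2 m)² = 1.569×10^-3 m².
For a long solenoid, L = μ₀N²A/ℓ.
L = (4π×10⁻⁷)(2170)²(1.569×10^-3)/(0.862 m) = 1.077×10^-2 H.

L ≈ 10.8 mH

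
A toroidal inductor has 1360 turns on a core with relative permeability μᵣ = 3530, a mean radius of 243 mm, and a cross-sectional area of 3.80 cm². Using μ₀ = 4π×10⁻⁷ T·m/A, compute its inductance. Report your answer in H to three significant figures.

L ≈ 2.04 H

For a thin toroid, L = μ₀μᵣN²A/(2πR).
L = (4π×10⁻⁷)(3530)(1360)²(3.800×10^-4) / (2π×0.243 m) = 2.042 H.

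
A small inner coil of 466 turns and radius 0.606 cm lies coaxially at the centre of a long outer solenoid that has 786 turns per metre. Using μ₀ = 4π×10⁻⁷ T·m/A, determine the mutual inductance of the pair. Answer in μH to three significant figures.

The outer solenoid produces a uniform field B₁ = μ₀n₁I₁ across the inner coil,
so the flux linkage is N₂Φ = N₂B₁A₂ = μ₀n₁N₂A₂·I₁, giving M = μ₀n₁N₂A₂.
A₂ = πr² = π(6.060×10^-3 m)² = 1.154×10^-4 m².
M = (4π×10⁻⁷)(786)(466)(1.154×10^-4) = 5.310×10^-5 H.

M ≈ 53.1 μH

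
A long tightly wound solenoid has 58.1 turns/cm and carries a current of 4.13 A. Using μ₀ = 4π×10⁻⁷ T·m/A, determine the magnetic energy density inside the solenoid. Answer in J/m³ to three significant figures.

B = μ₀nI = (4π×10⁻⁷)(5.810×10^3)(4.13) = 3.015×10^-2 T.
u = B²/(2μ₀) = (3.015×10^-2)²/(2×4π×10⁻⁷) = 361.8 J/m³.

u ≈ 362 J/m³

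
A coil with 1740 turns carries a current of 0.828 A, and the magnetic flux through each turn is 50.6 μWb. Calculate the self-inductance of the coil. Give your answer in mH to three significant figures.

L ≈ 106 mH

Self-inductance is defined by L = NΦ_B/I (flux linkage over current).
L = (1740)(5.060×10^-5 Wb)/(0.828 A) = 0.1063 H.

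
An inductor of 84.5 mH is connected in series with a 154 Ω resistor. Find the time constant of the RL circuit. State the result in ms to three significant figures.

τ = L/R = (8.450×10^-2 H)/(154 Ω) = 5.487×10^-4 s.

τ ≈ 0.549 ms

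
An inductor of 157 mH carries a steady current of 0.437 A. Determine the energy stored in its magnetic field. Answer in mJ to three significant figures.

U ≈ 15.0 mJ

Stored magnetic energy: U = ½LI².
U = ½(0.157 H)(0.437 A)² = 1.499×10^-2 J.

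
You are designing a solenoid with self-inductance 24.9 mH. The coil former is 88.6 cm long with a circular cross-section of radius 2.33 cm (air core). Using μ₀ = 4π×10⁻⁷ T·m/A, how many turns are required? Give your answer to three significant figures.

A = πr² = π(2.330×10^-2 m)² = 1.706×10^-3 m².
From L = μ₀N²A/ℓ, N = √(Lℓ / (μ₀A)).
N = √[(2.490×10^-2)(0.886) / ((4π×10⁻⁷)×1.706×10^-3)] = √(1.029×10^7) ≈ 3208.3.

N ≈ 3210 turns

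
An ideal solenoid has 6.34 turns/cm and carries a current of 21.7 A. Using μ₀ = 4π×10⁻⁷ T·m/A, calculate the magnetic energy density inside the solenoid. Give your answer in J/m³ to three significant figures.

B = μ₀nI = (4π×10⁻⁷)(634)(21.7) = 1.729×10^-2 T.
u = B²/(2μ₀) = (1.729×10^-2)²/(2×4π×10⁻⁷) = 118.9 J/m³.

u ≈ 119 J/m³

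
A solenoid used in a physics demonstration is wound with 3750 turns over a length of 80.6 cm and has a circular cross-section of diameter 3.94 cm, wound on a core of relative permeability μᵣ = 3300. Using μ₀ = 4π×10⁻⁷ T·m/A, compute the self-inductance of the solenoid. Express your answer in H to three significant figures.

L ≈ 88.2 H

A = π(d/2)² = π(1.970×10^-2 m)² = 1.219×10^-3 m².
For a long solenoid, L = μ₀μᵣN²A/ℓ.
L = (4π×10⁻⁷)(3300)(3750)²(1.219×10^-3)/(0.806 m) = 88.21 H.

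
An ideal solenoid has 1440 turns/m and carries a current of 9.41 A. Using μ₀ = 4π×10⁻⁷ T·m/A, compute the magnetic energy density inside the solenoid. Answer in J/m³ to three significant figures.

u ≈ 115 J/m³

B = μ₀nI = (4π×10⁻⁷)(1.440×10^3)(9.41) = 1.703×10^-2 T.
u = B²/(2μ₀) = (1.703×10^-2)²/(2×4π×10⁻⁷) = 115.4 J/m³.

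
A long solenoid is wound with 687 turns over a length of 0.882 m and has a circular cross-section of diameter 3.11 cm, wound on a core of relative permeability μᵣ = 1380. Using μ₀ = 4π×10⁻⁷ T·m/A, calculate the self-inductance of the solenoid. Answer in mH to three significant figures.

L ≈ 705 mH

A = π(d/2)² = π(1.555×10^-2 m)² = 7.596×10^-4 m².
For a long solenoid, L = μ₀μᵣN²A/ℓ.
L = (4π×10⁻⁷)(1380)(687)²(7.596×10^-4)/(0.882 m) = 0.7049 H.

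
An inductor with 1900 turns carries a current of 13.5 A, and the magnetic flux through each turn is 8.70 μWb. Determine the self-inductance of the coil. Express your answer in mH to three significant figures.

L ≈ 1.22 mH

Self-inductance is defined by L = NΦ_B/I (flux linkage over current).
L = (1900)(8.700×10^-6 Wb)/(13.5 A) = 1.224×10^-3 H.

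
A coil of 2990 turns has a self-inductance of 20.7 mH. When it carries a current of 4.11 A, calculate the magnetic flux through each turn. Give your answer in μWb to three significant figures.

From L = NΦ_B/I, the flux per turn is Φ_B = LI/N.
Φ_B = (2.070×10^-2 H)(4.11 A)/2990 = 2.845×10^-5 Wb.

Φ_B ≈ 28.5 μWb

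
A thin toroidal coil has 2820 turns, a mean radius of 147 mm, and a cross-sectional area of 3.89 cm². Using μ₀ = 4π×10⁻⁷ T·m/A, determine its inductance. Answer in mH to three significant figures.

L ≈ 4.21 mH

For a thin toroid, L = μ₀N²A/(2πR).
L = (4π×10⁻⁷)(2820)²(3.890×10^-4) / (2π×0.147 m) = 4.209×10^-3 H.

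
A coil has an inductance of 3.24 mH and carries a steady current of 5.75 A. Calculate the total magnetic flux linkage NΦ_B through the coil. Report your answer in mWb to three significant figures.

NΦ_B ≈ 18.6 mWb

From L = NΦ_B/I, the flux linkage is NΦ_B = LI.
NΦ_B = (3.240×10^-3 H)(5.75 A) = 1.863×10^-2 Wb.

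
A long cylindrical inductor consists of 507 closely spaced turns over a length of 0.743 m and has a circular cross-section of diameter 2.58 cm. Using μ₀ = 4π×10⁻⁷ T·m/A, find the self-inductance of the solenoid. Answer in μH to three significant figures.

L ≈ 227 μH

A = π(d/2)² = π(1.290×10^-2 m)² = 5.228×10^-4 m².
For a long solenoid, L = μ₀N²A/ℓ.
L = (4π×10⁻⁷)(507)²(5.228×10^-4)/(0.743 m) = 2.273×10^-4 H.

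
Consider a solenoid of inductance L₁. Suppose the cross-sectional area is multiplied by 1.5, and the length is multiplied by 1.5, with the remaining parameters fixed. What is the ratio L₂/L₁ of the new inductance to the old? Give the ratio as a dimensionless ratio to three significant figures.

For a solenoid, L ∝ μᵣN²A/ℓ.
L₂/L₁ = (1.5) × (1.5)^-1 = 1.00.

L₂/L₁ = 1.00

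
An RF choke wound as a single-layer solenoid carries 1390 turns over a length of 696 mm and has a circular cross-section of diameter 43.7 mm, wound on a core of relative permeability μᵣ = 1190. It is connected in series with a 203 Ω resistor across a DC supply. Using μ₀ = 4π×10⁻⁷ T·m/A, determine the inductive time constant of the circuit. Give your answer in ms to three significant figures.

A = π(d/2)² = π(2.185×10^-2 m)² = 1.500×10^-3 m².
L = μ₀μᵣN²A/ℓ = (4π×10⁻⁷)(1190)(1390)²(1.500×10^-3)/(0.696) = 6.226 H.
τ = L/R = (6.226)/(203) = 3.067×10^-2 s.

τ ≈ 30.7 ms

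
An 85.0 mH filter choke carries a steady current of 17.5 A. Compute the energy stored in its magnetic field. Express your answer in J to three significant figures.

U ≈ 13.0 J

Stored magnetic energy: U = ½LI².
U = ½(8.500×10^-2 H)(17.5 A)² = 13.02 J.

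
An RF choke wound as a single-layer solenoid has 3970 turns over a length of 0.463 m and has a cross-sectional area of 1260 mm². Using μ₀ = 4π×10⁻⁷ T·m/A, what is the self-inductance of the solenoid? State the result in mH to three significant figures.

A = 1260 mm² = 1.260×10^-3 m².
For a long solenoid, L = μ₀N²A/ℓ.
L = (4π×10⁻⁷)(3970)²(1.260×10^-3)/(0.463 m) = 5.390×10^-2 H.

L ≈ 53.9 mH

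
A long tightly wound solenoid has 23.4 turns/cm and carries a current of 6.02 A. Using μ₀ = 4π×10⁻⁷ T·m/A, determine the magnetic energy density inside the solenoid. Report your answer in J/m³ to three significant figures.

B = μ₀nI = (4π×10⁻⁷)(2.340×10^3)(6.02) = 1.770×10^-2 T.
u = B²/(2μ₀) = (1.770×10^-2)²/(2×4π×10⁻⁷) = 124.7 J/m³.

u ≈ 125 J/m³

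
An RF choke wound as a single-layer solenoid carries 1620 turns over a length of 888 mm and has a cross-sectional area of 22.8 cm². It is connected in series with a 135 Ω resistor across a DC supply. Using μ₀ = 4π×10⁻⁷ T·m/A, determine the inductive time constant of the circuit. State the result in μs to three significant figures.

A = 22.8 cm² = 2.280×10^-3 m².
L = μ₀N²A/ℓ = (4π×10⁻⁷)(1620)²(2.280×10^-3)/(0.888) = 8.468×10^-3 H.
τ = L/R = (8.468×10^-3)/(135) = 6.272×10^-5 s.

τ ≈ 62.7 μs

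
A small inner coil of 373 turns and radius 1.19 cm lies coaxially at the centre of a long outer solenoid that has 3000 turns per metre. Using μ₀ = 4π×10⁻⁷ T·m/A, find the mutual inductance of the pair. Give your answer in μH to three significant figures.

M ≈ 626 μH

The outer solenoid produces a uniform field B₁ = μ₀n₁I₁ across the inner coil,
so the flux linkage is N₂Φ = N₂B₁A₂ = μ₀n₁N₂A₂·I₁, giving M = μ₀n₁N₂A₂.
A₂ = πr² = π(1.190×10^-2 m)² = 4.449×10^-4 m².
M = (4π×10⁻⁷)(3000)(373)(4.449×10^-4) = 6.256×10^-4 H.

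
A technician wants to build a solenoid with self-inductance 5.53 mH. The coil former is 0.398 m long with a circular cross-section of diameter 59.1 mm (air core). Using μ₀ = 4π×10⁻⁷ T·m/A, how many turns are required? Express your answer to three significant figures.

A = π(d/2)² = π(2.955×10^-2 m)² = 2.743×10^-3 m².
From L = μ₀N²A/ℓ, N = √(Lℓ / (μ₀A)).
N = √[(5.530×10^-3)(0.398) / ((4π×10⁻⁷)×2.743×10^-3)] = √(6.3846×10^5) ≈ 799.0.

N ≈ 799 turns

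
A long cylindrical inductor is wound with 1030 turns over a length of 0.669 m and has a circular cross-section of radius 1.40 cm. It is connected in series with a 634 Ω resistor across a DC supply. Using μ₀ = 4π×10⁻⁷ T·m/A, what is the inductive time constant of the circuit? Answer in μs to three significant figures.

A = πr² = π(1.400×10^-2 m)² = 6.158×10^-4 m².
L = μ₀N²A/ℓ = (4π×10⁻⁷)(1030)²(6.158×10^-4)/(0.669) = 1.227×10^-3 H.
τ = L/R = (1.227×10^-3)/(634) = 1.935×10^-6 s.

τ ≈ 1.94 μs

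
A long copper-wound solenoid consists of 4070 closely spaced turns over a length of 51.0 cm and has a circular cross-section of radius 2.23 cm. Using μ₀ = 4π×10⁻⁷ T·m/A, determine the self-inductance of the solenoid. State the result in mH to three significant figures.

A = πr² = π(2.230×10^-2 m)² = 1.562×10^-3 m².
For a long solenoid, L = μ₀N²A/ℓ.
L = (4π×10⁻⁷)(4070)²(1.562×10^-3)/(0.51 m) = 6.377×10^-2 H.

L ≈ 63.8 mH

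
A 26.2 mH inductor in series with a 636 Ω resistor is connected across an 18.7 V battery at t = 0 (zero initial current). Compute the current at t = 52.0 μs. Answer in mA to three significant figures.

I ≈ 21.1 mA

τ = L/R = 2.620×10^-2/636 = 4.119×10^-5 s; final current I_∞ = ε/R = 18.7/636 = 2.940×10^-2 A.
I(t) = I_∞(1 − e^(−t/τ)) with t/τ = 1.262.
I = (2.940×10^-2)(1 − e^(−1.262)) = 2.108×10^-2 A.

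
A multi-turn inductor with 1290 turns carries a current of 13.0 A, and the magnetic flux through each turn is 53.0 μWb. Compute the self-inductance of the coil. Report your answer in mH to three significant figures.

Self-inductance is defined by L = NΦ_B/I (flux linkage over current).
L = (1290)(5.300×10^-5 Wb)/(13.0 A) = 5.259×10^-3 H.

L ≈ 5.26 mH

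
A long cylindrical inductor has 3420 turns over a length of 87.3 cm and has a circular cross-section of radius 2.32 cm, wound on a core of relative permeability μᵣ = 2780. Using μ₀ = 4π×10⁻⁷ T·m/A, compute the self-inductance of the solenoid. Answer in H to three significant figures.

A = πr² = π(2.320×10^-2 m)² = 1.691×10^-3 m².
For a long solenoid, L = μ₀μᵣN²A/ℓ.
L = (4π×10⁻⁷)(2780)(3420)²(1.691×10^-3)/(0.873 m) = 79.14 H.

L ≈ 79.1 H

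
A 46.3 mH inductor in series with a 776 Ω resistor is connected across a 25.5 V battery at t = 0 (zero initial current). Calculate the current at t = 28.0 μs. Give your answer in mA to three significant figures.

I ≈ 12.3 mA

τ = L/R = 4.630×10^-2/776 = 5.966×10^-5 s; final current I_∞ = ε/R = 25.5/776 = 3.286×10^-2 A.
I(t) = I_∞(1 − e^(−t/τ)) with t/τ = 0.469.
I = (3.286×10^-2)(1 − e^(−0.469)) = 1.231×10^-2 A.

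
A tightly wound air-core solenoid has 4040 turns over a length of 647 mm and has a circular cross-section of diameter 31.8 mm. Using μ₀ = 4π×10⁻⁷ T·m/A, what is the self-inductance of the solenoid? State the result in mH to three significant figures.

L ≈ 25.2 mH

A = π(d/2)² = π(1.590×10^-2 m)² = 7.942×10^-4 m².
For a long solenoid, L = μ₀N²A/ℓ.
L = (4π×10⁻⁷)(4040)²(7.942×10^-4)/(0.647 m) = 2.518×10^-2 H.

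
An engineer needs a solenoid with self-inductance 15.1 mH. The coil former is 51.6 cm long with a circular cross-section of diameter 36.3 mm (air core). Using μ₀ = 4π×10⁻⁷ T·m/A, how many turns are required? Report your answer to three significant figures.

A = π(d/2)² = π(1.815×10^-2 m)² = 1.0349×10^-3 m².
From L = μ₀N²A/ℓ, N = √(Lℓ / (μ₀A)).
N = √[(1.510×10^-2)(0.516) / ((4π×10⁻⁷)×1.0349×10^-3)] = √(5.991×10^6) ≈ 2447.7.

N ≈ 2450 turns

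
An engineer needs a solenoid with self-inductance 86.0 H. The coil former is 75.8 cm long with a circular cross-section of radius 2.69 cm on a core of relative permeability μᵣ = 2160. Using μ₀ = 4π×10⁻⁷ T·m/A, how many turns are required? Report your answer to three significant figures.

N ≈ 3250 turns

A = πr² = π(2.690×10^-2 m)² = 2.273×10^-3 m².
From L = μ₀μᵣN²A/ℓ, N = √(Lℓ / (μ₀μᵣA)).
N = √[(86)(0.758) / ((4π×10⁻⁷)(2160)×2.273×10^-3)] = √(1.056×10^7) ≈ 3250.3.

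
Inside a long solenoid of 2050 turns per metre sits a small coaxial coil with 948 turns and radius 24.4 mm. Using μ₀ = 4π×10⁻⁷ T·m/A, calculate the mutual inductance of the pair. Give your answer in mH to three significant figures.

M ≈ 4.57 mH

The outer solenoid produces a uniform field B₁ = μ₀n₁I₁ across the inner coil,
so the flux linkage is N₂Φ = N₂B₁A₂ = μ₀n₁N₂A₂·I₁, giving M = μ₀n₁N₂A₂.
A₂ = πr² = π(2.440×10^-2 m)² = 1.870×10^-3 m².
M = (4π×10⁻⁷)(2050)(948)(1.870×10^-3) = 4.568×10^-3 H.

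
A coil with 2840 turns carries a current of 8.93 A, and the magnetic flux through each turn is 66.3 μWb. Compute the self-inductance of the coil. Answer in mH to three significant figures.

L ≈ 21.1 mH

Self-inductance is defined by L = NΦ_B/I (flux linkage over current).
L = (2840)(6.630×10^-5 Wb)/(8.93 A) = 2.109×10^-2 H.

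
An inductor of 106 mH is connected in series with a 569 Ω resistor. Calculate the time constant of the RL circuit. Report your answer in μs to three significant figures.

τ = L/R = (0.106 H)/(569 Ω) = 1.863×10^-4 s.

τ ≈ 186 μs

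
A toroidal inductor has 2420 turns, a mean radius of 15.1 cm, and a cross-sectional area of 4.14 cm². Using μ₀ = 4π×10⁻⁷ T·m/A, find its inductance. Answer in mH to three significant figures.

For a thin toroid, L = μ₀N²A/(2πR).
L = (4π×10⁻⁷)(2420)²(4.140×10^-4) / (2π×0.151 m) = 3.211×10^-3 H.

L ≈ 3.21 mH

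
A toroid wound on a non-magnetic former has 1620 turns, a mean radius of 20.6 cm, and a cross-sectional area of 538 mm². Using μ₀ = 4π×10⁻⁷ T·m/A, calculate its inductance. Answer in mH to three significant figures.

L ≈ 1.37 mH

For a thin toroid, L = μ₀N²A/(2πR).
L = (4π×10⁻⁷)(1620)²(5.380×10^-4) / (2π×0.206 m) = 1.371×10^-3 H.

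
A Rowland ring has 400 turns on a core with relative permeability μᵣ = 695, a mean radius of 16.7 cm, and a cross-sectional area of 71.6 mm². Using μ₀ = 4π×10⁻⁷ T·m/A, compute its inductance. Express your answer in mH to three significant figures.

For a thin toroid, L = μ₀μᵣN²A/(2πR).
L = (4π×10⁻⁷)(695)(400)²(7.160×10^-5) / (2π×0.167 m) = 9.535×10^-3 H.

L ≈ 9.54 mH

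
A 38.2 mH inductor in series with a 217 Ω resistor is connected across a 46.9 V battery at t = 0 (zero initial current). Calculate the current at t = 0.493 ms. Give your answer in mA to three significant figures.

I ≈ 203 mA

τ = L/R = 3.820×10^-2/217 = 1.760×10^-4 s; final current I_∞ = ε/R = 46.9/217 = 0.2161 A.
I(t) = I_∞(1 − e^(−t/τ)) with t/τ = 2.801.
I = (0.2161)(1 − e^(−2.801)) = 0.203 A.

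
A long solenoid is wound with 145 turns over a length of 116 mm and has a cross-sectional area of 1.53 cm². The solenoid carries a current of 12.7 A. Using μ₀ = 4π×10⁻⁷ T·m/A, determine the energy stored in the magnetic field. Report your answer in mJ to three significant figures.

U ≈ 2.81 mJ

A = 1.53 cm² = 1.530×10^-4 m².
L = μ₀N²A/ℓ = (4π×10⁻⁷)(145)²(1.530×10^-4)/(0.116) = 3.4848×10^-5 H.
U = ½LI² = ½(3.4848×10^-5)(12.7)² = 2.810×10^-3 J.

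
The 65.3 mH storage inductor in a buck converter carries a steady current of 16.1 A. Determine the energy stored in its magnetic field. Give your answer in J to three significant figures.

U ≈ 8.46 J

Stored magnetic energy: U = ½LI².
U = ½(6.530×10^-2 H)(16.1 A)² = 8.463 J.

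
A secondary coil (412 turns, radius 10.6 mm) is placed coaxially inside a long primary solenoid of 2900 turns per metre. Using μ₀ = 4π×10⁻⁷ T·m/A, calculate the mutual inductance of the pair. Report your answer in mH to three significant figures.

M ≈ 0.530 mH

The outer solenoid produces a uniform field B₁ = μ₀n₁I₁ across the inner coil,
so the flux linkage is N₂Φ = N₂B₁A₂ = μ₀n₁N₂A₂·I₁, giving M = μ₀n₁N₂A₂.
A₂ = πr² = π(1.060×10^-2 m)² = 3.530×10^-4 m².
M = (4π×10⁻⁷)(2900)(412)(3.530×10^-4) = 5.300×10^-4 H.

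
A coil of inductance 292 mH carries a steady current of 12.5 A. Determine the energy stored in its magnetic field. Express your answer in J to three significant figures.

Stored magnetic energy: U = ½LI².
U = ½(0.292 H)(12.5 A)² = 22.81 J.

U ≈ 22.8 J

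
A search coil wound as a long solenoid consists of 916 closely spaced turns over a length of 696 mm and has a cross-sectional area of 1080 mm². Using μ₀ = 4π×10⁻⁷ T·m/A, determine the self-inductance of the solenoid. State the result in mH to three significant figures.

L ≈ 1.64 mH

A = 1080 mm² = 1.080×10^-3 m².
For a long solenoid, L = μ₀N²A/ℓ.
L = (4π×10⁻⁷)(916)²(1.080×10^-3)/(0.696 m) = 1.636×10^-3 H.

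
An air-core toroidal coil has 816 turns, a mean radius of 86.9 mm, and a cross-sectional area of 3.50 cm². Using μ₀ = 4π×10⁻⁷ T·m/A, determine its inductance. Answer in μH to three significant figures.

For a thin toroid, L = μ₀N²A/(2πR).
L = (4π×10⁻⁷)(816)²(3.500×10^-4) / (2π×8.690×10^-2 m) = 5.364×10^-4 H.

L ≈ 536 μH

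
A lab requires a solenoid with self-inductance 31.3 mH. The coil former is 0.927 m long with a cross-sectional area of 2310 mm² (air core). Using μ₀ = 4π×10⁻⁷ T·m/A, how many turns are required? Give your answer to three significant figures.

N ≈ 3160 turns

A = 2310 mm² = 2.310×10^-3 m².
From L = μ₀N²A/ℓ, N = √(Lℓ / (μ₀A)).
N = √[(3.130×10^-2)(0.927) / ((4π×10⁻⁷)×2.310×10^-3)] = √(9.995×10^6) ≈ 3161.6.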